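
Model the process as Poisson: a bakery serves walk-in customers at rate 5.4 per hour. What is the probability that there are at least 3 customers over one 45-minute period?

0.7691

Over the interval, μ = 5.4 × 0.75 = 4.05 (a 45-minute period = 0.75 hours).
P(N ≥ 3) = 1 − P(N ≤ 2) = 1 − Σ_{j=0}^{2} e^(−μ) μ^j/j! ≈ 0.7691.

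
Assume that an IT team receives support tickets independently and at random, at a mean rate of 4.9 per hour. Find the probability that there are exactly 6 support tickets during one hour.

With mean μ = 4.9 per hour,
P(N = 6) = e^(−μ) μ^6/6! = e^(−4.9) · 4.9^6/720 ≈ 0.1432.

0.1432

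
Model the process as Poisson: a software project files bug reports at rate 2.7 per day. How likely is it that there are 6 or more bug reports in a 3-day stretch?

0.8178

Over the interval, μ = 2.7 × 3 = 8.1 (a 3-day stretch = 3 days).
P(N ≥ 6) = 1 − P(N ≤ 5) = 1 − Σ_{j=0}^{5} e^(−μ) μ^j/j! ≈ 0.8178.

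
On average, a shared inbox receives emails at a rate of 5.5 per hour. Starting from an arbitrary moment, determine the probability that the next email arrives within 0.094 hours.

Inter-arrival times are exponential with rate λ = 5.5 per hour.
P(T ≤ 0.094) = 1 − e^(−λt) = 1 − e^(−5.5 × 0.094) = 1 − e^(−0.517) ≈ 0.4037.

0.4037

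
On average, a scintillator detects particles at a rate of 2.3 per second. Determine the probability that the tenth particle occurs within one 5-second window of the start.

0.7112

Over the interval, μ = 2.3 × 5 = 11.5 (a 5-second window = 5 seconds).
The tenth arrival falls in the interval iff at least 10 events occur there: P(S_10 ≤ t) = P(N ≥ 10) = 1 − P(N ≤ 9) ≈ 0.7112.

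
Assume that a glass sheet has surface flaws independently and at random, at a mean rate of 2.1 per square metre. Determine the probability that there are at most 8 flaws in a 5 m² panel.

0.2794

Over the interval, μ = 2.1 × 5 = 10.5 (a 5 m² panel = 5 square metres).
P(N ≤ 8) = Σ_{j=0}^{8} e^(−μ) μ^j/j! ≈ 0.2794.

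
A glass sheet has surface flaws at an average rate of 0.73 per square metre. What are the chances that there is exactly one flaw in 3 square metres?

0.2451

Over the interval, μ = 0.73 × 3 = 2.19 (3 square metres).
P(N = 1) = e^(−μ) μ^1/1! = e^(−2.19) · 2.19^1/1 ≈ 0.2451.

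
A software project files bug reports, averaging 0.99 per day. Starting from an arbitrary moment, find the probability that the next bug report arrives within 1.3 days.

0.7239

Inter-arrival times are exponential with rate λ = 0.99 per day.
P(T ≤ 1.3) = 1 − e^(−λt) = 1 − e^(−0.99 × 1.3) = 1 − e^(−1.287) ≈ 0.7239.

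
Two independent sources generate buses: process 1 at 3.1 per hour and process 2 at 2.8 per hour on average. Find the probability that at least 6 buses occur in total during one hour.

0.5381

Independent Poisson processes superpose: combined rate λ = 3.1 + 2.8 = 5.9 per hour.
So μ = 5.9.
P(N ≥ 6) = 1 − P(N ≤ 5) ≈ 0.5381.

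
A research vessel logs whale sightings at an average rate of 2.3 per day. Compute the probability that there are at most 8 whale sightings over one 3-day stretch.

Over the interval, μ = 2.3 × 3 = 6.9 (a 3-day stretch = 3 days).
P(N ≤ 8) = Σ_{j=0}^{8} e^(−μ) μ^j/j! ≈ 0.7420.

0.7420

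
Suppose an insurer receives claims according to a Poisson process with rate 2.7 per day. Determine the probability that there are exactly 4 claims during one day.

0.1488

With mean μ = 2.7 per day,
P(N = 4) = e^(−μ) μ^4/4! = e^(−2.7) · 2.7^4/24 ≈ 0.1488.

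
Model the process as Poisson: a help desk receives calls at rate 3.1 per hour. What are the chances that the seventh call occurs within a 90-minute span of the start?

Over the interval, μ = 3.1 × 1.5 = 4.65 (a 90-minute span = 1.5 hours).
The seventh arrival falls in the interval iff at least 7 events occur there: P(S_7 ≤ t) = P(N ≥ 7) = 1 − P(N ≤ 6) ≈ 0.1886.

0.1886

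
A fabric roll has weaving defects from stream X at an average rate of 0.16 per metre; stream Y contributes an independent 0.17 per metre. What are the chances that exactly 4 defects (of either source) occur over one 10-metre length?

Independent Poisson processes superpose: combined rate λ = 0.16 + 0.17 = 0.33 per metre.
Over the interval, μ = 0.33 × 10 = 3.3 (a 10-metre length = 10 metres).
P(N = 4) = e^(−3.3) · 3.3^4/4! ≈ 0.1823.

0.1823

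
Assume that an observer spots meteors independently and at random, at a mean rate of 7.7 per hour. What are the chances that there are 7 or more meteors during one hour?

With mean μ = 7.7 per hour,
P(N ≥ 7) = 1 − P(N ≤ 6) = 1 − Σ_{j=0}^{6} e^(−μ) μ^j/j! ≈ 0.6486.

0.6486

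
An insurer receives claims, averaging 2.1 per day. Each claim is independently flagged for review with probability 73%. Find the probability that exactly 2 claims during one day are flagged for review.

Thinning: the claims that are flagged for review themselves form a Poisson process with rate 0.73 × 2.1 = 1.533 per day.
So μ = 1.533.
P(N = 2) = e^(−1.533) · 1.533^2/2! ≈ 0.2537.

0.2537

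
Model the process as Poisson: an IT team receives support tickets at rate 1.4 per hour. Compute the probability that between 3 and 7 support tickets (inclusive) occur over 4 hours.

Over the interval, μ = 1.4 × 4 = 5.6 (4 hours).
P(3 ≤ N ≤ 7) = Σ_{j=3}^{7} e^(−5.6) · 5.6^j/j! ≈ 0.7146.

0.7146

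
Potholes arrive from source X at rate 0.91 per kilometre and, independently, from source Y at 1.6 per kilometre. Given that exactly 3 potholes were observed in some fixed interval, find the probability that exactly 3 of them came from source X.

0.0477

Given the total, each event is independently from source X with probability p = λ_X/(λ_X+λ_Y) = 0.91/2.51 ≈ 0.3625.
So K ~ Binomial(3, 0.91/2.51): P(K = 3) = C(3,3) · (0.91/2.51)^3 · (1.6/2.51)^0 ≈ 0.0477.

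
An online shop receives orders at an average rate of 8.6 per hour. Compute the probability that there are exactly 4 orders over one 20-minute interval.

0.1601

Over the interval, μ = 8.6 × 1/3 ≈ 2.86667 (a 20-minute interval = 1/3 hours).
P(N = 4) = e^(−μ) μ^4/4! = e^(−2.86667) · 2.86667^4/24 ≈ 0.1601.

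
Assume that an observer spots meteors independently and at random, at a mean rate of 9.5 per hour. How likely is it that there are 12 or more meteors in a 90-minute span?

0.7605

Over the interval, μ = 9.5 × 1.5 = 14.25 (a 90-minute span = 1.5 hours).
P(N ≥ 12) = 1 − P(N ≤ 11) = 1 − Σ_{j=0}^{11} e^(−μ) μ^j/j! ≈ 0.7605.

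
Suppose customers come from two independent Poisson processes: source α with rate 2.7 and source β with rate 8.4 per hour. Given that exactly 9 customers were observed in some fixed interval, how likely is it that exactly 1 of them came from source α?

0.2355

Given the total, each event is independently from source α with probability p = λ_α/(λ_α+λ_β) = 2.7/11.1 ≈ 0.2432.
So K ~ Binomial(9, 2.7/11.1): P(K = 1) = C(9,1) · (2.7/11.1)^1 · (8.4/11.1)^8 ≈ 0.2355.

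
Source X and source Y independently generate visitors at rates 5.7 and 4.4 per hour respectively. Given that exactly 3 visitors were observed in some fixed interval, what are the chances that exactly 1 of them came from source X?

Given the total, each event is independently from source X with probability p = λ_X/(λ_X+λ_Y) = 5.7/10.1 ≈ 0.5644.
So K ~ Binomial(3, 5.7/10.1): P(K = 1) = C(3,1) · (5.7/10.1)^1 · (4.4/10.1)^2 ≈ 0.3213.

0.3213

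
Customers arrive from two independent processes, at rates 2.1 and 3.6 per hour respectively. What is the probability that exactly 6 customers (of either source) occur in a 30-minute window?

0.0431

Independent Poisson processes superpose: combined rate λ = 2.1 + 3.6 = 5.7 per hour.
Over the interval, μ = 5.7 × 0.5 = 2.85 (a 30-minute window = 0.5 hours).
P(N = 6) = e^(−2.85) · 2.85^6/6! ≈ 0.0431.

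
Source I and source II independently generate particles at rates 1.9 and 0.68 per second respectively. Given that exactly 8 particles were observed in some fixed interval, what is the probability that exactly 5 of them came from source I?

Given the total, each event is independently from source I with probability p = λ_I/(λ_I+λ_II) = 1.9/2.58 ≈ 0.7364.
So K ~ Binomial(8, 1.9/2.58): P(K = 5) = C(8,5) · (1.9/2.58)^5 · (0.68/2.58)^3 ≈ 0.2221.

0.2221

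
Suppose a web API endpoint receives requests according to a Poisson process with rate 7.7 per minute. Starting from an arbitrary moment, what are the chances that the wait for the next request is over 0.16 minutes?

0.2917

The wait for the next event is exponential with rate λ = 7.7 per minute.
P(T > 0.16) = e^(−λt) = e^(−7.7 × 0.16) = e^(−1.232) ≈ 0.2917.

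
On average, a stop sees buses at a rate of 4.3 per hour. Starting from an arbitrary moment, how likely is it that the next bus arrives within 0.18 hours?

Inter-arrival times are exponential with rate λ = 4.3 per hour.
P(T ≤ 0.18) = 1 − e^(−λt) = 1 − e^(−4.3 × 0.18) = 1 − e^(−0.774) ≈ 0.5388.

0.5388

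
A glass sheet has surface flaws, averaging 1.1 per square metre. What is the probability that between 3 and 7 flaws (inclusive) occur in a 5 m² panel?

0.7211

Over the interval, μ = 1.1 × 5 = 5.5 (a 5 m² panel = 5 square metres).
P(3 ≤ N ≤ 7) = Σ_{j=3}^{7} e^(−5.5) · 5.5^j/j! ≈ 0.7211.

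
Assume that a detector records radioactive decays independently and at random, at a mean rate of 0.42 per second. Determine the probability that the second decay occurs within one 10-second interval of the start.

Over the interval, μ = 0.42 × 10 = 4.2 (a 10-second interval = 10 seconds).
The second arrival falls in the interval iff at least 2 events occur there: P(S_2 ≤ t) = P(N ≥ 2) = 1 − P(N ≤ 1) ≈ 0.9220.

0.9220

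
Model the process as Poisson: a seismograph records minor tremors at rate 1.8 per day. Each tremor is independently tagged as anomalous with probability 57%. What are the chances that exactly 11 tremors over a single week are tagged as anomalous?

Thinning: the tremors that are tagged as anomalous themselves form a Poisson process with rate 0.57 × 1.8 = 1.026 per day.
Over the interval, μ = 1.026 × 7 = 7.182 (a week = 7 days).
P(N = 11) = e^(−7.182) · 7.182^11/11! ≈ 0.0499.

0.0499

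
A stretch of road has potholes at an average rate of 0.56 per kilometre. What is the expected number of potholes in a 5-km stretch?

2.8

E[N] = λt = 0.56 × 5 = 2.8 (a 5-km stretch = 5 kilometres).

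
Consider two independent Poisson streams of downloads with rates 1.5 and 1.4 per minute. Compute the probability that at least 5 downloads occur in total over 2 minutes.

0.6873

Independent Poisson processes superpose: combined rate λ = 1.5 + 1.4 = 2.9 per minute.
Over the interval, μ = 2.9 × 2 = 5.8 (2 minutes).
P(N ≥ 5) = 1 − P(N ≤ 4) ≈ 0.6873.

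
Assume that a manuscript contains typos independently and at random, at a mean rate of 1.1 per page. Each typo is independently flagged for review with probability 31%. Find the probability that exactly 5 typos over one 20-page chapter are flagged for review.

0.1342

Thinning: the typos that are flagged for review themselves form a Poisson process with rate 0.31 × 1.1 = 0.341 per page.
Over the interval, μ = 0.341 × 20 = 6.82 (a 20-page chapter = 20 pages).
P(N = 5) = e^(−6.82) · 6.82^5/5! ≈ 0.1342.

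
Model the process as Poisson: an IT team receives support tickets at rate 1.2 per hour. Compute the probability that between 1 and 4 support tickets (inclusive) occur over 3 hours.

Over the interval, μ = 1.2 × 3 = 3.6 (3 hours).
P(1 ≤ N ≤ 4) = Σ_{j=1}^{4} e^(−3.6) · 3.6^j/j! ≈ 0.6791.

0.6791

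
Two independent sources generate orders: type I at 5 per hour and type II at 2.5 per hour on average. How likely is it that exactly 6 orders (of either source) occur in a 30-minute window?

0.0908

Independent Poisson processes superpose: combined rate λ = 5 + 2.5 = 7.5 per hour.
Over the interval, μ = 7.5 × 0.5 = 3.75 (a 30-minute window = 0.5 hours).
P(N = 6) = e^(−3.75) · 3.75^6/6! ≈ 0.0908.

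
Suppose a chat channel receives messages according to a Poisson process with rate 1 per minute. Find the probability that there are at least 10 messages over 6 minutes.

0.0839

Over the interval, μ = 1 × 6 = 6 (6 minutes).
P(N ≥ 10) = 1 − P(N ≤ 9) = 1 − Σ_{j=0}^{9} e^(−μ) μ^j/j! ≈ 0.0839.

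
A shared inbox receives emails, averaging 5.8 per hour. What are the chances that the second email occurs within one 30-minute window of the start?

Over the interval, μ = 5.8 × 0.5 = 2.9 (a 30-minute window = 0.5 hours).
The second arrival falls in the interval iff at least 2 events occur there: P(S_2 ≤ t) = P(N ≥ 2) = 1 − P(N ≤ 1) ≈ 0.7854.

0.7854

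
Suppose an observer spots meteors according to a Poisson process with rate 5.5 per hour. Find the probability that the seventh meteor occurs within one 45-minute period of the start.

0.1241

Over the interval, μ = 5.5 × 0.75 = 4.125 (a 45-minute period = 0.75 hours).
The seventh arrival falls in the interval iff at least 7 events occur there: P(S_7 ≤ t) = P(N ≥ 7) = 1 − P(N ≤ 6) ≈ 0.1241.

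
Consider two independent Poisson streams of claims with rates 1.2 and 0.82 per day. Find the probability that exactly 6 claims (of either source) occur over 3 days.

0.1606

Independent Poisson processes superpose: combined rate λ = 1.2 + 0.82 = 2.02 per day.
Over the interval, μ = 2.02 × 3 = 6.06 (3 days).
P(N = 6) = e^(−6.06) · 6.06^6/6! ≈ 0.1606.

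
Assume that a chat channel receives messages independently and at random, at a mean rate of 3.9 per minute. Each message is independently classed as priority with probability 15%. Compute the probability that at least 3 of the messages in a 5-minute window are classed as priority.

0.5598

Thinning: the messages that are classed as priority themselves form a Poisson process with rate 0.15 × 3.9 = 0.585 per minute.
Over the interval, μ = 0.585 × 5 = 2.925 (a 5-minute window = 5 minutes).
P(N ≥ 3) = 1 − P(N ≤ 2) ≈ 0.5598.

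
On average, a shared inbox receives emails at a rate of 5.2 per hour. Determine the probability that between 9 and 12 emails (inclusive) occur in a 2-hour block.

0.4626

Over the interval, μ = 5.2 × 2 = 10.4 (a 2-hour block = 2 hours).
P(9 ≤ N ≤ 12) = Σ_{j=9}^{12} e^(−10.4) · 10.4^j/j! ≈ 0.4626.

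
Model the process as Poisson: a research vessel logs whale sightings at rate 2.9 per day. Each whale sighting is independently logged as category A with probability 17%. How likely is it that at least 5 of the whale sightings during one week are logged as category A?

Thinning: the whale sightings that are logged as category A themselves form a Poisson process with rate 0.17 × 2.9 = 0.493 per day.
Over the interval, μ = 0.493 × 7 = 3.451 (a week = 7 days).
P(N ≥ 5) = 1 − P(N ≤ 4) ≈ 0.2653.

0.2653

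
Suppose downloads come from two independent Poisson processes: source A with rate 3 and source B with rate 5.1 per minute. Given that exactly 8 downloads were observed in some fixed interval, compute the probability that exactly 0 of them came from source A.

0.0247

Given the total, each event is independently from source A with probability p = λ_A/(λ_A+λ_B) = 3/8.1 ≈ 0.3704.
So K ~ Binomial(8, 3/8.1): P(K = 0) = C(8,0) · (3/8.1)^0 · (5.1/8.1)^8 ≈ 0.0247.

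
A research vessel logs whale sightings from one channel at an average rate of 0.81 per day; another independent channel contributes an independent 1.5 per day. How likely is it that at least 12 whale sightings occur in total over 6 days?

0.7280

Independent Poisson processes superpose: combined rate λ = 0.81 + 1.5 = 2.31 per day.
Over the interval, μ = 2.31 × 6 = 13.86 (6 days).
P(N ≥ 12) = 1 − P(N ≤ 11) ≈ 0.7280.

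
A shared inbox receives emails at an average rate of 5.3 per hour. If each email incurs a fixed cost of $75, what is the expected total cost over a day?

$9540

E[N] = 5.3 × 24 = 127.2 (a day = 24 hours); E[cost] = 127.2 × $75 = $9540.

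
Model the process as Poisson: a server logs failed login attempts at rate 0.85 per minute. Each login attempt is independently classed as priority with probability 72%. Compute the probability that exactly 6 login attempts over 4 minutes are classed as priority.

0.0258

Thinning: the login attempts that are classed as priority themselves form a Poisson process with rate 0.72 × 0.85 = 0.612 per minute.
Over the interval, μ = 0.612 × 4 = 2.448 (4 minutes).
P(N = 6) = e^(−2.448) · 2.448^6/6! ≈ 0.0258.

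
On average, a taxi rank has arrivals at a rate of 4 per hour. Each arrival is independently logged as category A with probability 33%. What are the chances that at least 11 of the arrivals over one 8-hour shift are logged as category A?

Thinning: the arrivals that are logged as category A themselves form a Poisson process with rate 0.33 × 4 = 1.32 per hour.
Over the interval, μ = 1.32 × 8 = 10.56 (an 8-hour shift = 8 hours).
P(N ≥ 11) = 1 − P(N ≤ 10) ≈ 0.4867.

0.4867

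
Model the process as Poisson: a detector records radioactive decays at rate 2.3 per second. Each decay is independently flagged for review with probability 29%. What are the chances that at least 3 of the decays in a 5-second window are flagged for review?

0.6476

Thinning: the decays that are flagged for review themselves form a Poisson process with rate 0.29 × 2.3 = 0.667 per second.
Over the interval, μ = 0.667 × 5 = 3.335 (a 5-second window = 5 seconds).
P(N ≥ 3) = 1 − P(N ≤ 2) ≈ 0.6476.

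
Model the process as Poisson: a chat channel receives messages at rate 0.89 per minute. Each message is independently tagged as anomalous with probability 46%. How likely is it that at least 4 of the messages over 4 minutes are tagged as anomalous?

Thinning: the messages that are tagged as anomalous themselves form a Poisson process with rate 0.46 × 0.89 = 0.4094 per minute.
Over the interval, μ = 0.4094 × 4 = 1.6376 (4 minutes).
P(N ≥ 4) = 1 − P(N ≤ 3) ≈ 0.0841.

0.0841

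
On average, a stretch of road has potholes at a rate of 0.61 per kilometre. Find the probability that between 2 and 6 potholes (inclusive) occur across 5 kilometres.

Over the interval, μ = 0.61 × 5 = 3.05 (5 kilometres).
P(2 ≤ N ≤ 6) = Σ_{j=2}^{6} e^(−3.05) · 3.05^j/j! ≈ 0.7721.

0.7721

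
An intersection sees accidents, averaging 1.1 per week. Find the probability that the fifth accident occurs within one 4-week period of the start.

Over the interval, μ = 1.1 × 4 = 4.4 (a 4-week period = 4 weeks).
The fifth arrival falls in the interval iff at least 5 events occur there: P(S_5 ≤ t) = P(N ≥ 5) = 1 − P(N ≤ 4) ≈ 0.4488.

0.4488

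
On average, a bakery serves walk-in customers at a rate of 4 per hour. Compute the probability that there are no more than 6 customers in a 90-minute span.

0.6063

Over the interval, μ = 4 × 1.5 = 6 (a 90-minute span = 1.5 hours).
P(N ≤ 6) = Σ_{j=0}^{6} e^(−μ) μ^j/j! ≈ 0.6063.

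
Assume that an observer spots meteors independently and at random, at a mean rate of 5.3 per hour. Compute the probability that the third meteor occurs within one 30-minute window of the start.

0.4940

Over the interval, μ = 5.3 × 0.5 = 2.65 (a 30-minute window = 0.5 hours).
The third arrival falls in the interval iff at least 3 events occur there: P(S_3 ≤ t) = P(N ≥ 3) = 1 − P(N ≤ 2) ≈ 0.4940.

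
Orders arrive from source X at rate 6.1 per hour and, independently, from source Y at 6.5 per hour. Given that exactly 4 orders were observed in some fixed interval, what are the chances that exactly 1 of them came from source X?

0.2659

Given the total, each event is independently from source X with probability p = λ_X/(λ_X+λ_Y) = 6.1/12.6 ≈ 0.4841.
So K ~ Binomial(4, 6.1/12.6): P(K = 1) = C(4,1) · (6.1/12.6)^1 · (6.5/12.6)^3 ≈ 0.2659.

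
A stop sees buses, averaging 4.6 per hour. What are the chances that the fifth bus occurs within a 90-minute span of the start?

0.8177

Over the interval, μ = 4.6 × 1.5 = 6.9 (a 90-minute span = 1.5 hours).
The fifth arrival falls in the interval iff at least 5 events occur there: P(S_5 ≤ t) = P(N ≥ 5) = 1 − P(N ≤ 4) ≈ 0.8177.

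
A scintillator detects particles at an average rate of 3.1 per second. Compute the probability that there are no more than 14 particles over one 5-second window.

0.4154

Over the interval, μ = 3.1 × 5 = 15.5 (a 5-second window = 5 seconds).
P(N ≤ 14) = Σ_{j=0}^{14} e^(−μ) μ^j/j! ≈ 0.4154.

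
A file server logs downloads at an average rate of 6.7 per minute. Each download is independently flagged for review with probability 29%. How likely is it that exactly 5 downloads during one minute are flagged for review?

Thinning: the downloads that are flagged for review themselves form a Poisson process with rate 0.29 × 6.7 = 1.943 per minute.
So μ = 1.943.
P(N = 5) = e^(−1.943) · 1.943^5/5! ≈ 0.0331.

0.0331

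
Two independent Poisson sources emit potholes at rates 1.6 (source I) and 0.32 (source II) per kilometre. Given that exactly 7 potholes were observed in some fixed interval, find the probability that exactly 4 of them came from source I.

Given the total, each event is independently from source I with probability p = λ_I/(λ_I+λ_II) = 1.6/1.92 ≈ 0.8333.
So K ~ Binomial(7, 1.6/1.92): P(K = 4) = C(7,4) · (1.6/1.92)^4 · (0.32/1.92)^3 ≈ 0.0781.

0.0781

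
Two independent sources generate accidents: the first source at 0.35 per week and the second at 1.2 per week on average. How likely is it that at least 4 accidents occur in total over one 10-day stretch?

Independent Poisson processes superpose: combined rate λ = 0.35 + 1.2 = 1.55 per week.
Over the interval, μ = 1.55 × 10/7 ≈ 2.21429 (a 10-day stretch = 10/7 weeks).
P(N ≥ 4) = 1 − P(N ≤ 3) ≈ 0.1835.

0.1835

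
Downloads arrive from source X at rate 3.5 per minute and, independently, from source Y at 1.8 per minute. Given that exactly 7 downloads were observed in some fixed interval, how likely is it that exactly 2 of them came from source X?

Given the total, each event is independently from source X with probability p = λ_X/(λ_X+λ_Y) = 3.5/5.3 ≈ 0.6604.
So K ~ Binomial(7, 3.5/5.3): P(K = 2) = C(7,2) · (3.5/5.3)^2 · (1.8/5.3)^5 ≈ 0.0414.

0.0414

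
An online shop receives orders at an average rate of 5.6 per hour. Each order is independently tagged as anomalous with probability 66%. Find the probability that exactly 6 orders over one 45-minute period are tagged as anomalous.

Thinning: the orders that are tagged as anomalous themselves form a Poisson process with rate 0.66 × 5.6 = 3.696 per hour.
Over the interval, μ = 3.696 × 0.75 = 2.772 (a 45-minute period = 0.75 hours).
P(N = 6) = e^(−2.772) · 2.772^6/6! ≈ 0.0394.

0.0394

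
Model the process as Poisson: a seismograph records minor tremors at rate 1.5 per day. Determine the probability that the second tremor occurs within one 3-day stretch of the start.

0.9389

Over the interval, μ = 1.5 × 3 = 4.5 (a 3-day stretch = 3 days).
The second arrival falls in the interval iff at least 2 events occur there: P(S_2 ≤ t) = P(N ≥ 2) = 1 − P(N ≤ 1) ≈ 0.9389.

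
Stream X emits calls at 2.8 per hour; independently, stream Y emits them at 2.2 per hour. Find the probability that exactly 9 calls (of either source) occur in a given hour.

Independent Poisson processes superpose: combined rate λ = 2.8 + 2.2 = 5 per hour.
So μ = 5.
P(N = 9) = e^(−5) · 5^9/9! ≈ 0.0363.

0.0363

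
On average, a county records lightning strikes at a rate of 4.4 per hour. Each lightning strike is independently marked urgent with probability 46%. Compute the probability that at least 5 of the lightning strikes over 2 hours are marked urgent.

0.3805

Thinning: the lightning strikes that are marked urgent themselves form a Poisson process with rate 0.46 × 4.4 = 2.024 per hour.
Over the interval, μ = 2.024 × 2 = 4.048 (2 hours).
P(N ≥ 5) = 1 − P(N ≤ 4) ≈ 0.3805.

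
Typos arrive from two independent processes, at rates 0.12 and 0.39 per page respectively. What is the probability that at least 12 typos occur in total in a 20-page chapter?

Independent Poisson processes superpose: combined rate λ = 0.12 + 0.39 = 0.51 per page.
Over the interval, μ = 0.51 × 20 = 10.2 (a 20-page chapter = 20 pages).
P(N ≥ 12) = 1 − P(N ≤ 11) ≈ 0.3262.

0.3262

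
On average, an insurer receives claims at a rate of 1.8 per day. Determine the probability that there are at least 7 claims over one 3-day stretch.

0.2983

Over the interval, μ = 1.8 × 3 = 5.4 (a 3-day stretch = 3 days).
P(N ≥ 7) = 1 − P(N ≤ 6) = 1 − Σ_{j=0}^{6} e^(−μ) μ^j/j! ≈ 0.2983.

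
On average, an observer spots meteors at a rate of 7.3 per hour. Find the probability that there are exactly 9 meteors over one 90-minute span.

Over the interval, μ = 7.3 × 1.5 = 10.95 (a 90-minute span = 1.5 hours).
P(N = 9) = e^(−μ) μ^9/9! = e^(−10.95) · 10.95^9/362880 ≈ 0.1095.

0.1095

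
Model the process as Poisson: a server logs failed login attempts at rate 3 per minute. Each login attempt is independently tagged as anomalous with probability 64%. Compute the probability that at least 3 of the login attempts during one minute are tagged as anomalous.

Thinning: the login attempts that are tagged as anomalous themselves form a Poisson process with rate 0.64 × 3 = 1.92 per minute.
So μ = 1.92.
P(N ≥ 3) = 1 − P(N ≤ 2) ≈ 0.3017.

0.3017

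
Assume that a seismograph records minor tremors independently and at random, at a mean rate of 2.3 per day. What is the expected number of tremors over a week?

E[N] = λt = 2.3 × 7 = 16.1 (a week = 7 days).

16.1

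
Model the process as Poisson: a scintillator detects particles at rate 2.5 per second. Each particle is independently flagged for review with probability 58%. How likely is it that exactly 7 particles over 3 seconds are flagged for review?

Thinning: the particles that are flagged for review themselves form a Poisson process with rate 0.58 × 2.5 = 1.45 per second.
Over the interval, μ = 1.45 × 3 = 4.35 (3 seconds).
P(N = 7) = e^(−4.35) · 4.35^7/7! ≈ 0.0755.

0.0755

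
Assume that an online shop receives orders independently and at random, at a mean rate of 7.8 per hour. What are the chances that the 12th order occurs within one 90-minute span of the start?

0.5037

Over the interval, μ = 7.8 × 1.5 = 11.7 (a 90-minute span = 1.5 hours).
The 12th arrival falls in the interval iff at least 12 events occur there: P(S_12 ≤ t) = P(N ≥ 12) = 1 − P(N ≤ 11) ≈ 0.5037.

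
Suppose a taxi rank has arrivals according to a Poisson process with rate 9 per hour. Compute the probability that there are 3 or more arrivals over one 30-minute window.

Over the interval, μ = 9 × 0.5 = 4.5 (a 30-minute window = 0.5 hours).
P(N ≥ 3) = 1 − P(N ≤ 2) = 1 − Σ_{j=0}^{2} e^(−μ) μ^j/j! ≈ 0.8264.

0.8264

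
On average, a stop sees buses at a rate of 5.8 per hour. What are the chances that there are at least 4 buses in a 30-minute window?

Over the interval, μ = 5.8 × 0.5 = 2.9 (a 30-minute window = 0.5 hours).
P(N ≥ 4) = 1 − P(N ≤ 3) = 1 − Σ_{j=0}^{3} e^(−μ) μ^j/j! ≈ 0.3304.

0.3304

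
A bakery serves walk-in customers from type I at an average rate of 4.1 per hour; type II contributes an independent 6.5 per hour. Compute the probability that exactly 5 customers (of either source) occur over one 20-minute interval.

0.1340

Independent Poisson processes superpose: combined rate λ = 4.1 + 6.5 = 10.6 per hour.
Over the interval, μ = 10.6 × 1/3 ≈ 3.53333 (a 20-minute interval = 1/3 hours).
P(N = 5) = e^(−3.53333) · 3.53333^5/5! ≈ 0.1340.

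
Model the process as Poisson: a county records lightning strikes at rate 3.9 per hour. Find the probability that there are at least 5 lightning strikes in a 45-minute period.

0.1723

Over the interval, μ = 3.9 × 0.75 = 2.925 (a 45-minute period = 0.75 hours).
P(N ≥ 5) = 1 − P(N ≤ 4) = 1 − Σ_{j=0}^{4} e^(−μ) μ^j/j! ≈ 0.1723.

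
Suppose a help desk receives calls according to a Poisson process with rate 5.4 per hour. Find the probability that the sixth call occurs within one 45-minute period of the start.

Over the interval, μ = 5.4 × 0.75 = 4.05 (a 45-minute period = 0.75 hours).
The sixth arrival falls in the interval iff at least 6 events occur there: P(S_6 ≤ t) = P(N ≥ 6) = 1 − P(N ≤ 5) ≈ 0.2227.

0.2227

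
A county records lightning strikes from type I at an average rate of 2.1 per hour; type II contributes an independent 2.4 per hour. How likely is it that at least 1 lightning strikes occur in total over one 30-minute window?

Independent Poisson processes superpose: combined rate λ = 2.1 + 2.4 = 4.5 per hour.
Over the interval, μ = 4.5 × 0.5 = 2.25 (a 30-minute window = 0.5 hours).
P(N ≥ 1) = 1 − P(N ≤ 0) ≈ 0.8946.

0.8946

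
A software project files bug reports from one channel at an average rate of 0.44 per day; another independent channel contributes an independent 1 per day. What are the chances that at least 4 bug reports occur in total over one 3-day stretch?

Independent Poisson processes superpose: combined rate λ = 0.44 + 1 = 1.44 per day.
Over the interval, μ = 1.44 × 3 = 4.32 (a 3-day stretch = 3 days).
P(N ≥ 4) = 1 − P(N ≤ 3) ≈ 0.6264.

0.6264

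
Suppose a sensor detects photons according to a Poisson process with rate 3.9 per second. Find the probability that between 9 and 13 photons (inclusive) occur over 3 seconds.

Over the interval, μ = 3.9 × 3 = 11.7 (3 seconds).
P(9 ≤ N ≤ 13) = Σ_{j=9}^{13} e^(−11.7) · 11.7^j/j! ≈ 0.5371.

0.5371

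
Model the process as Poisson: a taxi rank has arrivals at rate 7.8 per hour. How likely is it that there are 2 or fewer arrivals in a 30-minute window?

0.2531

Over the interval, μ = 7.8 × 0.5 = 3.9 (a 30-minute window = 0.5 hours).
P(N ≤ 2) = Σ_{j=0}^{2} e^(−μ) μ^j/j! ≈ 0.2531.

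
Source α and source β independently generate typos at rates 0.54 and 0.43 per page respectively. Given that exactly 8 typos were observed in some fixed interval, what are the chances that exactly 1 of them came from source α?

0.0150

Given the total, each event is independently from source α with probability p = λ_α/(λ_α+λ_β) = 0.54/0.97 ≈ 0.5567.
So K ~ Binomial(8, 0.54/0.97): P(K = 1) = C(8,1) · (0.54/0.97)^1 · (0.43/0.97)^7 ≈ 0.0150.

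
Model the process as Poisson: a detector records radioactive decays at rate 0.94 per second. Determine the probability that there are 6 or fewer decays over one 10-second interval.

0.1727

Over the interval, μ = 0.94 × 10 = 9.4 (a 10-second interval = 10 seconds).
P(N ≤ 6) = Σ_{j=0}^{6} e^(−μ) μ^j/j! ≈ 0.1727.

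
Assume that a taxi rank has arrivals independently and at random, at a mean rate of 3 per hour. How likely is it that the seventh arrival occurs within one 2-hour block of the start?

Over the interval, μ = 3 × 2 = 6 (a 2-hour block = 2 hours).
The seventh arrival falls in the interval iff at least 7 events occur there: P(S_7 ≤ t) = P(N ≥ 7) = 1 − P(N ≤ 6) ≈ 0.3937.

0.3937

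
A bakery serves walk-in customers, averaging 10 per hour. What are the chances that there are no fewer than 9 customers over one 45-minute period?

0.3380

Over the interval, μ = 10 × 0.75 = 7.5 (a 45-minute period = 0.75 hours).
P(N ≥ 9) = 1 − P(N ≤ 8) = 1 − Σ_{j=0}^{8} e^(−μ) μ^j/j! ≈ 0.3380.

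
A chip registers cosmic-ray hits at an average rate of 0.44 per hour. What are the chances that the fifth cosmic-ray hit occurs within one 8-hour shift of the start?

Over the interval, μ = 0.44 × 8 = 3.52 (an 8-hour shift = 8 hours).
The fifth arrival falls in the interval iff at least 5 events occur there: P(S_5 ≤ t) = P(N ≥ 5) = 1 − P(N ≤ 4) ≈ 0.2783.

0.2783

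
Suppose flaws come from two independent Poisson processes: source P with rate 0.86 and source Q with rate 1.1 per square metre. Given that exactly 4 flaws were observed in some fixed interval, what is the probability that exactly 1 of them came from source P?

0.3103

Given the total, each event is independently from source P with probability p = λ_P/(λ_P+λ_Q) = 0.86/1.96 ≈ 0.4388.
So K ~ Binomial(4, 0.86/1.96): P(K = 1) = C(4,1) · (0.86/1.96)^1 · (1.1/1.96)^3 ≈ 0.3103.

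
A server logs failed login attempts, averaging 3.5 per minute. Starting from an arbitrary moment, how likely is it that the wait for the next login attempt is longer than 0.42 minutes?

The wait for the next event is exponential with rate λ = 3.5 per minute.
P(T > 0.42) = e^(−λt) = e^(−3.5 × 0.42) = e^(−1.47) ≈ 0.2299.

0.2299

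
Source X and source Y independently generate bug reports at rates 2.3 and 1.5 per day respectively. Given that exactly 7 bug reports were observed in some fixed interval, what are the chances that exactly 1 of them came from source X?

0.0160

Given the total, each event is independently from source X with probability p = λ_X/(λ_X+λ_Y) = 2.3/3.8 ≈ 0.6053.
So K ~ Binomial(7, 2.3/3.8): P(K = 1) = C(7,1) · (2.3/3.8)^1 · (1.5/3.8)^6 ≈ 0.0160.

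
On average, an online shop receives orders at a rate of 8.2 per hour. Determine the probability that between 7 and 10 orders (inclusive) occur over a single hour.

0.5060

With mean μ = 8.2 per hour,
P(7 ≤ N ≤ 10) = Σ_{j=7}^{10} e^(−8.2) · 8.2^j/j! ≈ 0.5060.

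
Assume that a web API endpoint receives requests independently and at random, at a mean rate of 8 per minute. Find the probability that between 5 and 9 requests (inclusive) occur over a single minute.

0.6170

With mean μ = 8 per minute,
P(5 ≤ N ≤ 9) = Σ_{j=5}^{9} e^(−8) · 8^j/j! ≈ 0.6170.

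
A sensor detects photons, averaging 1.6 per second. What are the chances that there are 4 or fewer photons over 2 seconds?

Over the interval, μ = 1.6 × 2 = 3.2 (2 seconds).
P(N ≤ 4) = Σ_{j=0}^{4} e^(−μ) μ^j/j! ≈ 0.7806.

0.7806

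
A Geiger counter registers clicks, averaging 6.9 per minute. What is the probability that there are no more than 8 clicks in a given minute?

0.7420

With mean μ = 6.9 per minute,
P(N ≤ 8) = Σ_{j=0}^{8} e^(−μ) μ^j/j! ≈ 0.7420.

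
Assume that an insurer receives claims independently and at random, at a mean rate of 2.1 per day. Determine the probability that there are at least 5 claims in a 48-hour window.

0.4102

Over the interval, μ = 2.1 × 2 = 4.2 (a 48-hour window = 2 days).
P(N ≥ 5) = 1 − P(N ≤ 4) = 1 − Σ_{j=0}^{4} e^(−μ) μ^j/j! ≈ 0.4102.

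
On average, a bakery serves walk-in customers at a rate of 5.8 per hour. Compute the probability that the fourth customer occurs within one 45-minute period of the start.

Over the interval, μ = 5.8 × 0.75 = 4.35 (a 45-minute period = 0.75 hours).
The fourth arrival falls in the interval iff at least 4 events occur there: P(S_4 ≤ t) = P(N ≥ 4) = 1 − P(N ≤ 3) ≈ 0.6318.

0.6318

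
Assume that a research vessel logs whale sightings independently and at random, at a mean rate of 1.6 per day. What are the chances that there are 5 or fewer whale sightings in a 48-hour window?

0.8946

Over the interval, μ = 1.6 × 2 = 3.2 (a 48-hour window = 2 days).
P(N ≤ 5) = Σ_{j=0}^{5} e^(−μ) μ^j/j! ≈ 0.8946.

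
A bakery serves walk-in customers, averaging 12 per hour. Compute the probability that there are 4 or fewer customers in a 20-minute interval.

0.6288

Over the interval, μ = 12 × 1/3 = 4 (a 20-minute interval = 1/3 hours).
P(N ≤ 4) = Σ_{j=0}^{4} e^(−μ) μ^j/j! ≈ 0.6288.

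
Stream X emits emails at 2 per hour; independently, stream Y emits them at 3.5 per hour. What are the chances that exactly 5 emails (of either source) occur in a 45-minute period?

Independent Poisson processes superpose: combined rate λ = 2 + 3.5 = 5.5 per hour.
Over the interval, μ = 5.5 × 0.75 = 4.125 (a 45-minute period = 0.75 hours).
P(N = 5) = e^(−4.125) · 4.125^5/5! ≈ 0.1609.

0.1609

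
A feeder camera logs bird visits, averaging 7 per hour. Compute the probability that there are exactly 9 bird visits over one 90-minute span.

Over the interval, μ = 7 × 1.5 = 10.5 (a 90-minute span = 1.5 hours).
P(N = 9) = e^(−μ) μ^9/9! = e^(−10.5) · 10.5^9/362880 ≈ 0.1177.

0.1177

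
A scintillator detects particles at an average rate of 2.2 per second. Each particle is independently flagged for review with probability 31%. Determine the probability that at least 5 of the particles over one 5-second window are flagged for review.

Thinning: the particles that are flagged for review themselves form a Poisson process with rate 0.31 × 2.2 = 0.682 per second.
Over the interval, μ = 0.682 × 5 = 3.41 (a 5-second window = 5 seconds).
P(N ≥ 5) = 1 − P(N ≤ 4) ≈ 0.2577.

0.2577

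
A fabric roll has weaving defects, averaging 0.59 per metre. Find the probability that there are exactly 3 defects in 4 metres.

0.2068

Over the interval, μ = 0.59 × 4 = 2.36 (4 metres).
P(N = 3) = e^(−μ) μ^3/3! = e^(−2.36) · 2.36^3/6 ≈ 0.2068.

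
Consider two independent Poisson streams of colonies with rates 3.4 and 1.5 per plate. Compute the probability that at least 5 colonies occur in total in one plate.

Independent Poisson processes superpose: combined rate λ = 3.4 + 1.5 = 4.9 per plate.
So μ = 4.9.
P(N ≥ 5) = 1 − P(N ≤ 4) ≈ 0.5418.

0.5418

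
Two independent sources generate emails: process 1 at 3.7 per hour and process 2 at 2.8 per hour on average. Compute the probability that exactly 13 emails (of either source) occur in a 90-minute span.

Independent Poisson processes superpose: combined rate λ = 3.7 + 2.8 = 6.5 per hour.
Over the interval, μ = 6.5 × 1.5 = 9.75 (a 90-minute span = 1.5 hours).
P(N = 13) = e^(−9.75) · 9.75^13/13! ≈ 0.0674.

0.0674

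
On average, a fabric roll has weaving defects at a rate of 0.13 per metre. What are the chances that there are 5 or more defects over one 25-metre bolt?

0.2283

Over the interval, μ = 0.13 × 25 = 3.25 (a 25-metre bolt = 25 metres).
P(N ≥ 5) = 1 − P(N ≤ 4) = 1 − Σ_{j=0}^{4} e^(−μ) μ^j/j! ≈ 0.2283.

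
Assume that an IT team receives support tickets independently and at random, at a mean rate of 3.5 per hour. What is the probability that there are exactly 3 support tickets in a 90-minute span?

Over the interval, μ = 3.5 × 1.5 = 5.25 (a 90-minute span = 1.5 hours).
P(N = 3) = e^(−μ) μ^3/3! = e^(−5.25) · 5.25^3/6 ≈ 0.1266.

0.1266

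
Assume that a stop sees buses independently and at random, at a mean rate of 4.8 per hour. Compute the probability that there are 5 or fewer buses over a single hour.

0.6510

With mean μ = 4.8 per hour,
P(N ≤ 5) = Σ_{j=0}^{5} e^(−μ) μ^j/j! ≈ 0.6510.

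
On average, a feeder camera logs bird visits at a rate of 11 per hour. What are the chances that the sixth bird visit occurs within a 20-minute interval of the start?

0.1652

Over the interval, μ = 11 × 1/3 ≈ 3.66667 (a 20-minute interval = 1/3 hours).
The sixth arrival falls in the interval iff at least 6 events occur there: P(S_6 ≤ t) = P(N ≥ 6) = 1 − P(N ≤ 5) ≈ 0.1652.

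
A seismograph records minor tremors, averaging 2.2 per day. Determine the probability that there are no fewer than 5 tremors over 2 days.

Over the interval, μ = 2.2 × 2 = 4.4 (2 days).
P(N ≥ 5) = 1 − P(N ≤ 4) = 1 − Σ_{j=0}^{4} e^(−μ) μ^j/j! ≈ 0.4488.

0.4488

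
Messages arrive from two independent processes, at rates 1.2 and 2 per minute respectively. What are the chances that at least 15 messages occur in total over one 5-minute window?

0.6325

Independent Poisson processes superpose: combined rate λ = 1.2 + 2 = 3.2 per minute.
Over the interval, μ = 3.2 × 5 = 16 (a 5-minute window = 5 minutes).
P(N ≥ 15) = 1 − P(N ≤ 14) ≈ 0.6325.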